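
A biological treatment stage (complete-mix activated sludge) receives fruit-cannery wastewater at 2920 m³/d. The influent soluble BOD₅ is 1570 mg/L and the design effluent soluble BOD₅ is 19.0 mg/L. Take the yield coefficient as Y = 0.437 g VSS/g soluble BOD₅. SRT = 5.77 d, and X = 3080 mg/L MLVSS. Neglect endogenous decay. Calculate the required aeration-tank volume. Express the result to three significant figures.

V ≈ 3710 m³

V·X = Y·Q·ΔS·θ_c gives V = 0.437 × 2920 × (1570 − 19.0) × 5.77 / 3080 = 3708 m³.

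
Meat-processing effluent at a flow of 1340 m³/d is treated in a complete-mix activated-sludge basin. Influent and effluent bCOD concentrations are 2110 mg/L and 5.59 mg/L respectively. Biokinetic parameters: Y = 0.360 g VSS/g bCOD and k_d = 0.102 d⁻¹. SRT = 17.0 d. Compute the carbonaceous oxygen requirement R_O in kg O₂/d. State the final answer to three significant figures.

R_O ≈ 2290 kg O₂/d

Correct the yield for decay: Y_obs = Y/(1 + k_d θ_c) = 0.360 / (1 + 0.102 × 17.0) = 0.360 / 2.734 = 0.1317.
Substrate removed = Q·(S₀ − S) = 1340 m³/d × (2110 − 5.59) g/m³ = 2.82×10^6 g/d = 2820 kg/d.
P_X = Y_obs·Q·(S₀ − S) = 0.1317 × 2820 = 371.3 kg VSS/d.
Carbonaceous O₂ demand = substrate oxidised − cell-mass equivalent = 2820 − 1.42 × 371.3 = 2293 kg O₂/d.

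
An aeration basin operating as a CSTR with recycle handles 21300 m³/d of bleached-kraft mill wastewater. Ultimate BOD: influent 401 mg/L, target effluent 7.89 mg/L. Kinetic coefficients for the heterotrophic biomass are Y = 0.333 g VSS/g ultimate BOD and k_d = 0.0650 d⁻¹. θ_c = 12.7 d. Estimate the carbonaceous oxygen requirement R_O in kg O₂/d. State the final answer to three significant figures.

R_O ≈ 6200 kg O₂/d

Correct the yield for decay: Y_obs = Y/(1 + k_d θ_c) = 0.333 / (1 + 0.0650 × 12.7) = 0.333 / 1.825 = 0.1824.
Mass of ultimate BOD removed per day: Q(S₀ − S) = 21300 × 393.1 g/m³ = 8373 kg/d.
P_X = Y_obs·Q·(S₀ − S) = 0.1824 × 8373 = 1527 kg VSS/d.
Carbonaceous O₂ demand = substrate oxidised − cell-mass equivalent = 8373 − 1.42 × 1527 = 6204 kg O₂/d.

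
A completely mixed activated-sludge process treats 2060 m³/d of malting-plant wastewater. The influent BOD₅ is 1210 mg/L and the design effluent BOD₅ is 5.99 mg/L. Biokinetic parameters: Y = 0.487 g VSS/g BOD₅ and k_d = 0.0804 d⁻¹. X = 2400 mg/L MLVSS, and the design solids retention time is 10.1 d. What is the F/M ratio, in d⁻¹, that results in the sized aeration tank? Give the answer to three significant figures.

Steady-state biomass mass balance: V·X·(1 + k_d·θ_c) = Y·Q·(S₀ − S)·θ_c, so V = 0.487 × 2060 × (1210 − 5.99) × 10.1 / [2400 × (1 + 0.0804 × 10.1)] = 1.22×10^7 / 4349 = 2805 m³.
F/M = applied load / biomass = Q·S₀/(V·X) = 2060 × 1210 / (2805 × 2400) = 0.3702 d⁻¹.

F/M ≈ 0.370 d⁻¹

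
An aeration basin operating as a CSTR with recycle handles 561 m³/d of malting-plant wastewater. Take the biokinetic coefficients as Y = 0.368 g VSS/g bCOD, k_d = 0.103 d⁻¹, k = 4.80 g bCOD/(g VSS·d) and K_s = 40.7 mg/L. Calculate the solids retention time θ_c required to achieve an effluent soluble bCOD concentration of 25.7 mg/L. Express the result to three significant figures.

θ_c ≈ 1.72 d

From 1/θ_c = Y·k·S/(K_s + S) − k_d: Y·k·S/(K_s+S) = 0.368 × 4.80 × 25.7 / (40.7 + 25.7) = 0.6837 d⁻¹.
Then 1/θ_c = μ − k_d = 0.6837 − 0.103 = 0.5807 d⁻¹, giving θ_c = 1.722 d.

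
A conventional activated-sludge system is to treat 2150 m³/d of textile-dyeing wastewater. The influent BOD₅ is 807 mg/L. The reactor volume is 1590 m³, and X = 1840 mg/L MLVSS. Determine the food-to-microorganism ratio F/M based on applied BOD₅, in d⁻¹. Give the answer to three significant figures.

F/M = applied load / biomass = Q·S₀/(V·X) = 2150 × 807 / (1590 × 1840) = 0.5931 d⁻¹.

F/M ≈ 0.593 d⁻¹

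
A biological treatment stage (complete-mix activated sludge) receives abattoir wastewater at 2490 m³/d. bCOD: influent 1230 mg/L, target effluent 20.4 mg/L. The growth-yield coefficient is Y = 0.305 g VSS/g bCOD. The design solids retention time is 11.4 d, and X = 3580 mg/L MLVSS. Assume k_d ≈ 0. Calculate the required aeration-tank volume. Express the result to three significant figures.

V ≈ 2930 m³

Biomass mass balance (decay neglected): V·X = Y·Q·(S₀ − S)·θ_c, so V = 0.305 × 2490 × (1230 − 20.4) × 11.4 / 3580 = 2925 m³.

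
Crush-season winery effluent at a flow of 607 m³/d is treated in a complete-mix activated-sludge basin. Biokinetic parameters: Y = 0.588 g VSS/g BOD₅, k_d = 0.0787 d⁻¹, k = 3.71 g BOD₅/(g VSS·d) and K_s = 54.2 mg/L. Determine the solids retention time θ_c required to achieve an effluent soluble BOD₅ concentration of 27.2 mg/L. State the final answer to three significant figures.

θ_c ≈ 1.54 d

Specific growth rate at S = 27.2 mg/L: μ = YkS/(K_s+S) = 0.588·3.71·27.2/(54.2+27.2) = 0.7289 d⁻¹.
Then 1/θ_c = μ − k_d = 0.7289 − 0.0787 = 0.6502 d⁻¹, giving θ_c = 1.538 d.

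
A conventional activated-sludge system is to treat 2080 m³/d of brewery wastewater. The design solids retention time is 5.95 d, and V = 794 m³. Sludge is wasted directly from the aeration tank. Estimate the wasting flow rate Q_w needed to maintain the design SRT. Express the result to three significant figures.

Q_w ≈ 133 m³/d

Wasting from the aeration tank: Q_w = V / θ_c = 794.0 / 5.95 = 133.4 m³/d.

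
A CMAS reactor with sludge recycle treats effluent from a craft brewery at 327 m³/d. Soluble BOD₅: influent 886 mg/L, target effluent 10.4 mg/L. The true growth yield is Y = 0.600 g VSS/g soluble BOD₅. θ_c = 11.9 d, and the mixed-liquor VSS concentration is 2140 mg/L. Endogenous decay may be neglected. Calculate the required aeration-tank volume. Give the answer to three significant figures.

V ≈ 955 m³

Biomass mass balance (decay neglected): V·X = Y·Q·(S₀ − S)·θ_c, so V = 0.600 × 327 × (886 − 10.4) × 11.9 / 2140 = 955.3 m³.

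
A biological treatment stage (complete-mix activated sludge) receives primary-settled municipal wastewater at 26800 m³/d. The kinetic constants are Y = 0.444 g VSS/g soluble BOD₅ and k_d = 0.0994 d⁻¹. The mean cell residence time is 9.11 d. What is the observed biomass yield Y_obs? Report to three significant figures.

Y_obs ≈ 0.233 g VSS/g soluble BOD₅

Y_obs = Y / (1 + k_d θ_c) = 0.444 / (1 + 0.0994 × 9.11) = 0.444 / 1.906 = 0.2330.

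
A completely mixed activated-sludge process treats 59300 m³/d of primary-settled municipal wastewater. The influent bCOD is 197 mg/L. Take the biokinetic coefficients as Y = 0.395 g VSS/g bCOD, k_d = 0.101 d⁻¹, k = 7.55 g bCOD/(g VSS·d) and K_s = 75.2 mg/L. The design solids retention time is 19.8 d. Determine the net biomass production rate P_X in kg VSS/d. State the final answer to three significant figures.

P_X ≈ 1510 kg VSS/d

Effluent substrate depends only on kinetics and SRT: S = K_s(1 + k_d θ_c) / [θ_c(Yk − k_d) − 1] = 75.2 × (1 + 0.101 × 19.8) / [19.8 × (0.395 × 7.55 − 0.101) − 1] = 225.6 / 56.05 = 4.025 mg/L.
Correct the yield for decay: Y_obs = Y/(1 + k_d θ_c) = 0.395 / (1 + 0.101 × 19.8) = 0.395 / 3.000 = 0.1317.
Substrate removed = Q·(S₀ − S) = 59300 m³/d × (197 − 4.02) g/m³ = 1.14×10^7 g/d = 11444 kg/d.
Biomass produced: P_X = Y_obs·Q·ΔS = 0.1317 × 11444 ≈ 1507 kg VSS/d.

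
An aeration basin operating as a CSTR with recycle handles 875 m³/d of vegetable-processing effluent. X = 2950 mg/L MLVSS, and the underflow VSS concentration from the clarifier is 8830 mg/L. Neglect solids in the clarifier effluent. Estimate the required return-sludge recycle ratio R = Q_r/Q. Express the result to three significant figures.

Solids balance on the clarifier gives (1+R)X = R·X_r, so R = X/(X_r − X) = 2950 / (8830 − 2950) = 0.5017.

R ≈ 0.502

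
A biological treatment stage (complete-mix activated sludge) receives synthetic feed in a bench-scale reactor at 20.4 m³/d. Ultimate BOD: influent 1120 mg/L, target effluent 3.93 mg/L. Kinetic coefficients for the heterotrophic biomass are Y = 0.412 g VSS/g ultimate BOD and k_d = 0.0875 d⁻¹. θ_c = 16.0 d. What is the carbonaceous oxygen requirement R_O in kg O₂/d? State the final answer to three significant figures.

R_O ≈ 17.2 kg O₂/d

Observed yield with endogenous decay: Y_obs = Y / (1 + k_d·θ_c) = 0.412 / (1 + 0.0875 × 16.0) = 0.412 / 2.400 = 0.1717 g VSS/g ultimate BOD.
Q·(S₀ − S) = 20.4 × (1120 − 3.93) × 10⁻³ = 22.77 kg/d removed.
Biomass synthesised: P_X = Y_obs × 22.77 = 3.908 kg VSS/d.
R_O = Q·(S₀ − S) − 1.42·P_X = 22.77 − 1.42 × 3.908 = 17.22 kg O₂/d.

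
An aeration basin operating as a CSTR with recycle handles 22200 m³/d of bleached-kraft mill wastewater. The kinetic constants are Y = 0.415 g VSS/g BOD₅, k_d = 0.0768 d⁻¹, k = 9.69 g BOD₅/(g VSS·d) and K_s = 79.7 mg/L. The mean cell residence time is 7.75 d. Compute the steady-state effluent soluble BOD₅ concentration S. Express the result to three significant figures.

S ≈ 4.30 mg/L

Effluent substrate depends only on kinetics and SRT: S = K_s(1 + k_d θ_c) / [θ_c(Yk − k_d) − 1] = 79.7 × (1 + 0.0768 × 7.75) / [7.75 × (0.415 × 9.69 − 0.0768) − 1] = 127.1 / 29.57 = 4.300 mg/L.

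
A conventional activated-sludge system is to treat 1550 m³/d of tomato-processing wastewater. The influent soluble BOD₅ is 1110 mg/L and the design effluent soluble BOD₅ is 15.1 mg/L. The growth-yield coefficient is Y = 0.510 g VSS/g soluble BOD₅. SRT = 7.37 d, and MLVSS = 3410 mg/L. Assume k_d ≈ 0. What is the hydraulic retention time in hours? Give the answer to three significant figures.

V·X = Y·Q·ΔS·θ_c gives V = 0.510 × 1550 × (1110 − 15.1) × 7.37 / 3410 = 1871 m³.
Hydraulic retention time τ = V/Q = 1871 / 1550 = 1.207 d = 28.96 h.

τ ≈ 29.0 h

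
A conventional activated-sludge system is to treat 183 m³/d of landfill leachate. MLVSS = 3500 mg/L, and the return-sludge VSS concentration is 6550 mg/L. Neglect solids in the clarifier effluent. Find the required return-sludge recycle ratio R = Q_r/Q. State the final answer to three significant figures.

R ≈ 1.15

Mass balance around the secondary clarifier (neglecting effluent solids): R = X / (X_r − X) = 3500 / (6550 − 3500) = 1.148.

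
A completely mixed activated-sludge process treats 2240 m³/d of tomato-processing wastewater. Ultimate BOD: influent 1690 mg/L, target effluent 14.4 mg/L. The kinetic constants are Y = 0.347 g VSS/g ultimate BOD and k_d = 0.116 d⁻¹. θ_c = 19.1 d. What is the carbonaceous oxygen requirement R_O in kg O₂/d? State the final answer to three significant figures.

Correct the yield for decay: Y_obs = Y/(1 + k_d θ_c) = 0.347 / (1 + 0.116 × 19.1) = 0.347 / 3.216 = 0.1079.
Q·(S₀ − S) = 2240 × (1690 − 14.4) × 10⁻³ = 3753 kg/d removed.
P_X = Y_obs·Q·(S₀ − S) = 0.1079 × 3753 = 405.0 kg VSS/d.
Carbonaceous O₂ demand = substrate oxidised − cell-mass equivalent = 3753 − 1.42 × 405.0 = 3178 kg O₂/d.

R_O ≈ 3180 kg O₂/d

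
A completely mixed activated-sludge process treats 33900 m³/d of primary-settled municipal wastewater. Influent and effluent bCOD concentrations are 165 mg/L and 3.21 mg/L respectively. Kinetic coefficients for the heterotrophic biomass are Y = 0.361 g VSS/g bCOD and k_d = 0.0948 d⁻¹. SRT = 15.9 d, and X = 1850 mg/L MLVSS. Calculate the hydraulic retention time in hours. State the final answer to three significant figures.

τ ≈ 4.80 h

Rearranging the biomass balance for a CMAS with decay, V = Y·Q·ΔS·θ_c / [X·(1+k_d θ_c)] = 0.361 × 33900 × (165 − 3.21) × 15.9 / [1850 × (1 + 0.0948 × 15.9)] = 3.15×10^7 / 4639 = 6787 m³.
HRT = V/Q = 6787 m³ / 33900 m³·d⁻¹ = 0.2002 d × 24 = 4.805 h.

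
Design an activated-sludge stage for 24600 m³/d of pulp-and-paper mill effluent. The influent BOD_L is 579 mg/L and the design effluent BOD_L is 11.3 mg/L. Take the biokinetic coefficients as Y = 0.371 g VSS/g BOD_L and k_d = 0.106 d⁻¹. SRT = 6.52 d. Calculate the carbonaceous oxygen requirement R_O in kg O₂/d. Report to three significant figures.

The observed yield is Y_obs = Y/(1 + k_d·θ_c) = 0.371 / (1 + 0.106 × 6.52) = 0.371 / 1.691 = 0.2194 g VSS per g BOD_L removed.
Substrate removed = Q·(S₀ − S) = 24600 m³/d × (579 − 11.3) g/m³ = 1.4×10^7 g/d = 13965 kg/d.
Net sludge production P_X = 0.2194 × 13965 = 3064 kg VSS/d.
R_O = Q·ΔS − 1.42 P_X = 13965 − 4351 = 9615 kg O₂/d.

R_O ≈ 9610 kg O₂/d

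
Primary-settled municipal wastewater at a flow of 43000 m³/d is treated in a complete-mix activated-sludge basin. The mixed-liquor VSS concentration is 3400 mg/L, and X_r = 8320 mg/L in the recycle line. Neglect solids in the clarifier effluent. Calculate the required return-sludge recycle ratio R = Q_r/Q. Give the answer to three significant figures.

Solids balance on the clarifier gives (1+R)X = R·X_r, so R = X/(X_r − X) = 3400 / (8320 − 3400) = 0.6911.

R ≈ 0.691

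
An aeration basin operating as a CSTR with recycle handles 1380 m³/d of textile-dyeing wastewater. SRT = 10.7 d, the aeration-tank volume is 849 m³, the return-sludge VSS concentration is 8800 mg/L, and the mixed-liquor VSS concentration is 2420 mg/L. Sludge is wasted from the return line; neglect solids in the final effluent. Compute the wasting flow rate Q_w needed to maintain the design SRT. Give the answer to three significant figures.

Q_w = (V·X)/(θ_c X_r) = 849.0 × 2420 / (10.7 × 8800) = 21.82 m³/d.

Q_w ≈ 21.8 m³/d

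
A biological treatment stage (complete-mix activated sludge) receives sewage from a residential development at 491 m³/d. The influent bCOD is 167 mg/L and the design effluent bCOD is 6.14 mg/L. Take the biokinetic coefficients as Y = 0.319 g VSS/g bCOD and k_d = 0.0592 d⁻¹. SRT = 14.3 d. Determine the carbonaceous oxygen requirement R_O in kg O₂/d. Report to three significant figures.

R_O ≈ 59.6 kg O₂/d

Correct the yield for decay: Y_obs = Y/(1 + k_d θ_c) = 0.319 / (1 + 0.0592 × 14.3) = 0.319 / 1.847 = 0.1728.
ΔS = 167 − 6.14 = 160.9 mg/L, so the substrate removal rate is 491 × 160.9/1000 = 78.98 kg bCOD/d.
P_X = Y_obs·Q·(S₀ − S) = 0.1728 × 78.98 = 13.64 kg VSS/d.
R_O = Q·(S₀ − S) − 1.42·P_X = 78.98 − 1.42 × 13.64 = 59.61 kg O₂/d.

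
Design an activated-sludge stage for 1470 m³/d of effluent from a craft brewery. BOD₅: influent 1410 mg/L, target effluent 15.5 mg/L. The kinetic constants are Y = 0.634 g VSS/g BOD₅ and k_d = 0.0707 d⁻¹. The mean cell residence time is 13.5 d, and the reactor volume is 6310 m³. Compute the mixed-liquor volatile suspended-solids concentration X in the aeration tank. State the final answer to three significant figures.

Solving the biomass balance for X: X = Y Q (S₀−S) θ_c / [V (1+k_d θ_c)] = 0.634 × 1470 × (1410 − 15.5) × 13.5 / [6310 × (1 + 0.0707 × 13.5)] = 1423 mg/L.

X ≈ 1420 mg/L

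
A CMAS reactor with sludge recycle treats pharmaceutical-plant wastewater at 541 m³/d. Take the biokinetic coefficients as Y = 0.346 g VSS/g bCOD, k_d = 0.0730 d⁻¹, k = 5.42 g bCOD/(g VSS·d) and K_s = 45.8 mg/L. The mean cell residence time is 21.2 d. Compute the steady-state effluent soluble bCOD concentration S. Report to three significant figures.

Effluent substrate depends only on kinetics and SRT: S = K_s(1 + k_d θ_c) / [θ_c(Yk − k_d) − 1] = 45.8 × (1 + 0.0730 × 21.2) / [21.2 × (0.346 × 5.42 − 0.0730) − 1] = 116.7 / 37.21 = 3.136 mg/L.

S ≈ 3.14 mg/L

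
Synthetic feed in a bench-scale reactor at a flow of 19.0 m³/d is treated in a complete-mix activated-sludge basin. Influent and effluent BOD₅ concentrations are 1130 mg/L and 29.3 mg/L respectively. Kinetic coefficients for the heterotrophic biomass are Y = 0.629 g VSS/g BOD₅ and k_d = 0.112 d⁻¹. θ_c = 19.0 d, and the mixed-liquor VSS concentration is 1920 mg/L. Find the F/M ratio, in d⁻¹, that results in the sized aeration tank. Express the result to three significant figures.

Rearranging the biomass balance for a CMAS with decay, V = Y·Q·ΔS·θ_c / [X·(1+k_d θ_c)] = 0.629 × 19.0 × (1130 − 29.3) × 19.0 / [1920 × (1 + 0.112 × 19.0)] = 2.5×10^5 / 6006 = 41.62 m³.
F/M = applied load / biomass = Q·S₀/(V·X) = 19.0 × 1130 / (41.62 × 1920) = 0.2687 d⁻¹.

F/M ≈ 0.269 d⁻¹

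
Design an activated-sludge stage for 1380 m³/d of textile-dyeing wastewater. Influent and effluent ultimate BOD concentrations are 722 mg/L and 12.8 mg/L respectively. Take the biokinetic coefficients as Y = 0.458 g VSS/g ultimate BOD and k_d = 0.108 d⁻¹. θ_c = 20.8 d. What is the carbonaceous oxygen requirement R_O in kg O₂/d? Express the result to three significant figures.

Correct the yield for decay: Y_obs = Y/(1 + k_d θ_c) = 0.458 / (1 + 0.108 × 20.8) = 0.458 / 3.246 = 0.1411.
Substrate removed = Q·(S₀ − S) = 1380 m³/d × (722 − 12.8) g/m³ = 9.79×10^5 g/d = 978.7 kg/d.
P_X = Y_obs·Q·(S₀ − S) = 0.1411 × 978.7 = 138.1 kg VSS/d.
Carbonaceous O₂ demand = substrate oxidised − cell-mass equivalent = 978.7 − 1.42 × 138.1 = 782.6 kg O₂/d.

R_O ≈ 783 kg O₂/d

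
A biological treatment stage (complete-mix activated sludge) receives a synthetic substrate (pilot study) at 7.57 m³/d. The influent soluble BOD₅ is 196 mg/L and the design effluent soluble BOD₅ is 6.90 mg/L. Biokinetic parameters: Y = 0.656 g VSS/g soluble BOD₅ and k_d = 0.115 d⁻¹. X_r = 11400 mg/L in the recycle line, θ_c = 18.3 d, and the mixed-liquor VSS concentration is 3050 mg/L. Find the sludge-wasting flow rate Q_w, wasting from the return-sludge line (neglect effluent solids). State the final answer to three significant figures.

From the SRT design equation V = Y Q (S₀−S) θ_c / [X (1 + k_d θ_c)] = 0.656 × 7.57 × (196 − 6.90) × 18.3 / [3050 × (1 + 0.115 × 18.3)] = 1.72×10^4 / 9469 = 1.815 m³.
θ_c = V·X/(Q_w·X_r) when wasting from the recycle, so Q_w = V·X/(θ_c·X_r) = 1.815 × 3050 / (18.3 × 11400) = 0.02653 m³/d.

Q_w ≈ 0.0265 m³/d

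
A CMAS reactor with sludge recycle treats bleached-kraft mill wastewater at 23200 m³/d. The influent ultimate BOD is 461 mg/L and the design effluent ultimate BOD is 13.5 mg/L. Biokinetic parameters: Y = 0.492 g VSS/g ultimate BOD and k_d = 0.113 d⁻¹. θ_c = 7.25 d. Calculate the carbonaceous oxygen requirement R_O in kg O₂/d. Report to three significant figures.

R_O ≈ 6400 kg O₂/d

Correct the yield for decay: Y_obs = Y/(1 + k_d θ_c) = 0.492 / (1 + 0.113 × 7.25) = 0.492 / 1.819 = 0.2704.
Q·(S₀ − S) = 23200 × (461 − 13.5) × 10⁻³ = 10382 kg/d removed.
P_X = Y_obs·Q·(S₀ − S) = 0.2704 × 10382 = 2808 kg VSS/d.
R_O = Q·ΔS − 1.42 P_X = 10382 − 3987 = 6395 kg O₂/d.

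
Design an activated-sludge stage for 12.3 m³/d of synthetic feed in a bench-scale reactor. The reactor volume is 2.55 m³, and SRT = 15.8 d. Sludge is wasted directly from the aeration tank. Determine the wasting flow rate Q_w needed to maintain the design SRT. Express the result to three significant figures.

Q_w ≈ 0.161 m³/d

With mixed-liquor wasting, θ_c = V/Q_w, so Q_w = V/θ_c = 2.550/15.8 = 0.1614 m³/d.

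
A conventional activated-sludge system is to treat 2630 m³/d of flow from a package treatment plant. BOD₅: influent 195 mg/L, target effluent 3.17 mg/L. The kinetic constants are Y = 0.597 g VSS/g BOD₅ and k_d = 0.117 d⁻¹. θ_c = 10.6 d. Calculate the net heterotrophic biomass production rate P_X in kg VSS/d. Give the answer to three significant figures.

P_X ≈ 134 kg VSS/d

The observed yield is Y_obs = Y/(1 + k_d·θ_c) = 0.597 / (1 + 0.117 × 10.6) = 0.597 / 2.240 = 0.2665 g VSS per g BOD₅ removed.
Q·(S₀ − S) = 2630 × (195 − 3.17) × 10⁻³ = 504.5 kg/d removed.
So the net sludge growth is P_X = 0.2665 × 504.5 = 134.4 kg VSS/d.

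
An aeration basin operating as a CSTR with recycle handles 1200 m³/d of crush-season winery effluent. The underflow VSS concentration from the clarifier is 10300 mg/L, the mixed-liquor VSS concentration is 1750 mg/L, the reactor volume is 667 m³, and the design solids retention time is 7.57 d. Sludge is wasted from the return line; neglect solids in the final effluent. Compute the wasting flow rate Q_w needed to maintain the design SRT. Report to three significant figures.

Wasting from the return line (neglecting effluent solids): Q_w = V·X / (θ_c·X_r) = 667.0 × 1750 / (7.57 × 10300) = 14.97 m³/d.

Q_w ≈ 15.0 m³/d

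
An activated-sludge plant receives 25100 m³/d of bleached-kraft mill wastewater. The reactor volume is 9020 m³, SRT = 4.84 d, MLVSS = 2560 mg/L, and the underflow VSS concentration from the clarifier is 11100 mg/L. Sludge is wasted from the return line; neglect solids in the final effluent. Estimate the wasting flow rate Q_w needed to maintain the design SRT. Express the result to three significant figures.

Q_w ≈ 430 m³/d

θ_c = V·X/(Q_w·X_r) when wasting from the recycle, so Q_w = V·X/(θ_c·X_r) = 9020 × 2560 / (4.84 × 11100) = 429.8 m³/d.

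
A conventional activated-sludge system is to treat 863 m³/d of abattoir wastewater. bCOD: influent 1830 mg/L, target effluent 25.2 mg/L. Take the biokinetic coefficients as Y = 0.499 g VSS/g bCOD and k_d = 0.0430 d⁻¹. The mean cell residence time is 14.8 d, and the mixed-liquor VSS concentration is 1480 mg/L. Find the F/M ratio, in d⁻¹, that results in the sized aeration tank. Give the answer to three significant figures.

F/M ≈ 0.225 d⁻¹

Rearranging the biomass balance for a CMAS with decay, V = Y·Q·ΔS·θ_c / [X·(1+k_d θ_c)] = 0.499 × 863 × (1830 − 25.2) × 14.8 / [1480 × (1 + 0.0430 × 14.8)] = 1.15×10^7 / 2422 = 4750 m³.
Food-to-microorganism ratio F/M = Q S₀ / (V X) = 863 × 1830 / (4750 × 1480) = 0.2247 d⁻¹.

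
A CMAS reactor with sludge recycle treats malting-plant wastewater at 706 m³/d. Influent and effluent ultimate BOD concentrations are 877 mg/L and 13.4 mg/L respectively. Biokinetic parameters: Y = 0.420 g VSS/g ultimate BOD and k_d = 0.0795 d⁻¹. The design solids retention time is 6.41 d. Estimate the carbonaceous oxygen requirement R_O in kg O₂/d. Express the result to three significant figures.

The observed yield is Y_obs = Y/(1 + k_d·θ_c) = 0.420 / (1 + 0.0795 × 6.41) = 0.420 / 1.510 = 0.2782 g VSS per g ultimate BOD removed.
Q·(S₀ − S) = 706 × (877 − 13.4) × 10⁻³ = 609.7 kg/d removed.
P_X = Y_obs·Q·(S₀ − S) = 0.2782 × 609.7 = 169.6 kg VSS/d.
R_O = Q·ΔS − 1.42 P_X = 609.7 − 240.9 = 368.8 kg O₂/d.

R_O ≈ 369 kg O₂/d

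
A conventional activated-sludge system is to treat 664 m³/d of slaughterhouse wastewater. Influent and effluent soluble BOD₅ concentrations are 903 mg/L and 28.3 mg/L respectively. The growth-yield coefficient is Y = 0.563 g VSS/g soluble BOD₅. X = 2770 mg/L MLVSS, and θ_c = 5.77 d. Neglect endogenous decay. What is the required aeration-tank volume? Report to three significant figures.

V·X = Y·Q·ΔS·θ_c gives V = 0.563 × 664 × (903 − 28.3) × 5.77 / 2770 = 681.1 m³.

V ≈ 681 m³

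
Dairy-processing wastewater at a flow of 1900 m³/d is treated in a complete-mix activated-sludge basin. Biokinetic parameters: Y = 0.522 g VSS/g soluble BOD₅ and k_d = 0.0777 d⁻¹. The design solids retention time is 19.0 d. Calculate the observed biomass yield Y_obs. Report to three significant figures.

Y_obs = Y / (1 + k_d θ_c) = 0.522 / (1 + 0.0777 × 19.0) = 0.522 / 2.476 = 0.2108.

Y_obs ≈ 0.211 g VSS/g soluble BOD₅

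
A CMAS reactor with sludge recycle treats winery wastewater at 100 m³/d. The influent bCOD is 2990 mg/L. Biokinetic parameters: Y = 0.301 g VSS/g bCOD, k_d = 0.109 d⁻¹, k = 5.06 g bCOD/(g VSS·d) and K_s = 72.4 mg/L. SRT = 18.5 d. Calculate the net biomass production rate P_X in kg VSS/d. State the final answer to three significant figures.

Effluent substrate depends only on kinetics and SRT: S = K_s(1 + k_d θ_c) / [θ_c(Yk − k_d) − 1] = 72.4 × (1 + 0.109 × 18.5) / [18.5 × (0.301 × 5.06 − 0.109) − 1] = 218.4 / 25.16 = 8.680 mg/L.
Correct the yield for decay: Y_obs = Y/(1 + k_d θ_c) = 0.301 / (1 + 0.109 × 18.5) = 0.301 / 3.017 = 0.09978.
Q·(S₀ − S) = 100 × (2990 − 8.68) × 10⁻³ = 298.1 kg/d removed.
P_X = Y_obs · Q(S₀ − S) = 0.09978 × 298.1 = 29.75 kg VSS/d.

P_X ≈ 29.7 kg VSS/d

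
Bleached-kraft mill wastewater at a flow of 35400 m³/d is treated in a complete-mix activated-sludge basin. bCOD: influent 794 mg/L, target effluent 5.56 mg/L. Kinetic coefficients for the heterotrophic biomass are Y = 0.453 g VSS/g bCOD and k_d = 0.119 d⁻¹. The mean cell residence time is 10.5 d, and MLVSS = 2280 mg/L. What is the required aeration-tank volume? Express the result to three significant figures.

V ≈ 25900 m³

From the SRT design equation V = Y Q (S₀−S) θ_c / [X (1 + k_d θ_c)] = 0.453 × 35400 × (794 − 5.56) × 10.5 / [2280 × (1 + 0.119 × 10.5)] = 1.33×10^8 / 5129 = 25884 m³.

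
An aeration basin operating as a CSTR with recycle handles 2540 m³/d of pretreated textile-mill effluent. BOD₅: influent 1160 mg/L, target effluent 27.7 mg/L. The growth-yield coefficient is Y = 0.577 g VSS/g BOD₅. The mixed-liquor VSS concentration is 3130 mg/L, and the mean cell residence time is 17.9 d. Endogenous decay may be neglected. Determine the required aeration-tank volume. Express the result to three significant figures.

With k_d = 0 the design equation reduces to V = Y Q (S₀−S) θ_c / X = 0.577 × 2540 × (1160 − 27.7) × 17.9 / 3130 = 9490 m³.

V ≈ 9490 m³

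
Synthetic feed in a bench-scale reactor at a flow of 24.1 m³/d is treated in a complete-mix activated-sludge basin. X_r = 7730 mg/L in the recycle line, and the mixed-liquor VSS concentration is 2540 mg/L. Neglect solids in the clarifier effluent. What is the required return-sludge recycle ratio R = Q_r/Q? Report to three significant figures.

R ≈ 0.489

Mass balance around the secondary clarifier (neglecting effluent solids): R = X / (X_r − X) = 2540 / (7730 − 2540) = 0.4894.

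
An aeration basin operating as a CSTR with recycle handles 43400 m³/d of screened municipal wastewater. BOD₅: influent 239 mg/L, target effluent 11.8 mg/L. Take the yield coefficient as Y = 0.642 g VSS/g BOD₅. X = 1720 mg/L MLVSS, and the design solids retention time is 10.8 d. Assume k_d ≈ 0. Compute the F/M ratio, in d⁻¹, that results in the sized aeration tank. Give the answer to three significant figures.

F/M ≈ 0.152 d⁻¹

V·X = Y·Q·ΔS·θ_c gives V = 0.642 × 43400 × (239 − 11.8) × 10.8 / 1720 = 39749 m³.
F/M = applied load / biomass = Q·S₀/(V·X) = 43400 × 239 / (39749 × 1720) = 0.1517 d⁻¹.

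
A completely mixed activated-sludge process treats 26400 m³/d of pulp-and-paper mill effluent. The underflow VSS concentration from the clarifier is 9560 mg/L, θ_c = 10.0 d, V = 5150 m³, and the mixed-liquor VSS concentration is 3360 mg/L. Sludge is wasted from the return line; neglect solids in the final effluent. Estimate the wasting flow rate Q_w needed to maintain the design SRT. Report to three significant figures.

θ_c = V·X/(Q_w·X_r) when wasting from the recycle, so Q_w = V·X/(θ_c·X_r) = 5150 × 3360 / (10.0 × 9560) = 181.0 m³/d.

Q_w ≈ 181 m³/d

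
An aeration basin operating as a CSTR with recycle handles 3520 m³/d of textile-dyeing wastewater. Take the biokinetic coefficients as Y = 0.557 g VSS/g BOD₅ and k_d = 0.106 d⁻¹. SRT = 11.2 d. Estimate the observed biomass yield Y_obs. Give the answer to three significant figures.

Correct the yield for decay: Y_obs = Y/(1 + k_d θ_c) = 0.557 / (1 + 0.106 × 11.2) = 0.557 / 2.187 = 0.2547.

Y_obs ≈ 0.255 g VSS/g BOD₅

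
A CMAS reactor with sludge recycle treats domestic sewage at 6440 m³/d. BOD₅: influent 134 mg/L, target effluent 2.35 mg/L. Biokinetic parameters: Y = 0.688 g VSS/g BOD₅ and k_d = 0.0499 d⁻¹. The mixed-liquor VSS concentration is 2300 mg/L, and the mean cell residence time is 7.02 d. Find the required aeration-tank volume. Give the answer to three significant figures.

Rearranging the biomass balance for a CMAS with decay, V = Y·Q·ΔS·θ_c / [X·(1+k_d θ_c)] = 0.688 × 6440 × (134 − 2.35) × 7.02 / [2300 × (1 + 0.0499 × 7.02)] = 4.09×10^6 / 3106 = 1318 m³.

V ≈ 1320 m³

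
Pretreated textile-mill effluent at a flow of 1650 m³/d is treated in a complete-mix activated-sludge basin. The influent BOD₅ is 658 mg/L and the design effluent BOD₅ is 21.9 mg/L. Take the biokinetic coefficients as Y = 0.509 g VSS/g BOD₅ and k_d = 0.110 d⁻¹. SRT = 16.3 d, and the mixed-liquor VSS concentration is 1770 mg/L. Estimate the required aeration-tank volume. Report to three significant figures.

Rearranging the biomass balance for a CMAS with decay, V = Y·Q·ΔS·θ_c / [X·(1+k_d θ_c)] = 0.509 × 1650 × (658 − 21.9) × 16.3 / [1770 × (1 + 0.110 × 16.3)] = 8.71×10^6 / 4944 = 1761 m³.

V ≈ 1760 m³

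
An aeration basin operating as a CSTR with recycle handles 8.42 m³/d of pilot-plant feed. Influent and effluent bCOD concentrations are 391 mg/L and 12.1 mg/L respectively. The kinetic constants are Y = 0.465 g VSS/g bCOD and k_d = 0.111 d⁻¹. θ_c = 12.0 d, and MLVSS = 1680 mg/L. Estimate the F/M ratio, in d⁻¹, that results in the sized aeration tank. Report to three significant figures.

Rearranging the biomass balance for a CMAS with decay, V = Y·Q·ΔS·θ_c / [X·(1+k_d θ_c)] = 0.465 × 8.42 × (391 − 12.1) × 12.0 / [1680 × (1 + 0.111 × 12.0)] = 1.78×10^4 / 3918 = 4.544 m³.
Food-to-microorganism ratio F/M = Q S₀ / (V X) = 8.42 × 391 / (4.544 × 1680) = 0.4313 d⁻¹.

F/M ≈ 0.431 d⁻¹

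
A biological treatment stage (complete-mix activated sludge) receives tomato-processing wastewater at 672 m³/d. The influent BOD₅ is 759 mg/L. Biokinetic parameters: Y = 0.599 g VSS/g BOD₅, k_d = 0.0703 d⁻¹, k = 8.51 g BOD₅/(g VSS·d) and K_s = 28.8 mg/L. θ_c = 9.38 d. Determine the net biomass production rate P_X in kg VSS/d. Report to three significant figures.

P_X ≈ 184 kg VSS/d

For a completely mixed reactor with recycle the Lawrence–McCarty relation gives S = K_s·(1 + k_d·θ_c) / [θ_c·(Y·k − k_d) − 1] = 28.8 × (1 + 0.0703 × 9.38) / [9.38 × (0.599 × 8.51 − 0.0703) − 1] = 47.79 / 46.16 = 1.035 mg/L.
Correct the yield for decay: Y_obs = Y/(1 + k_d θ_c) = 0.599 / (1 + 0.0703 × 9.38) = 0.599 / 1.659 = 0.3610.
Substrate removed = Q·(S₀ − S) = 672 m³/d × (759 − 1.04) g/m³ = 5.09×10^5 g/d = 509.3 kg/d.
Net biomass production P_X = Y_obs × Q·(S₀ − S) = 0.3610 × 509.3 = 183.9 kg VSS/d.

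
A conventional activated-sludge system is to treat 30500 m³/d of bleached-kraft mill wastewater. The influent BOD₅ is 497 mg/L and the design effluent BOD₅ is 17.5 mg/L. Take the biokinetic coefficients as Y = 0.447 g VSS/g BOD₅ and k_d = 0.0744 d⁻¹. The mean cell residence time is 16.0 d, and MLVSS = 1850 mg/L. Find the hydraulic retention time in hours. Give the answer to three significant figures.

τ ≈ 20.3 h

Rearranging the biomass balance for a CMAS with decay, V = Y·Q·ΔS·θ_c / [X·(1+k_d θ_c)] = 0.447 × 30500 × (497 − 17.5) × 16.0 / [1850 × (1 + 0.0744 × 16.0)] = 1.05×10^8 / 4052 = 25812 m³.
τ = V/Q = 25812/30500 = 0.8463 d, or 20.31 h.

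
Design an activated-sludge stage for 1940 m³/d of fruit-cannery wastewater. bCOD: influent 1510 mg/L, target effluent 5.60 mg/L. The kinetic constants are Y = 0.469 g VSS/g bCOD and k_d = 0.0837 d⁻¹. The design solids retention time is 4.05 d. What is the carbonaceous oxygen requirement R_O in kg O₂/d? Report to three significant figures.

R_O ≈ 1470 kg O₂/d

Y_obs = Y / (1 + k_d θ_c) = 0.469 / (1 + 0.0837 × 4.05) = 0.469 / 1.339 = 0.3503.
Mass of bCOD removed per day: Q(S₀ − S) = 1940 × 1504 g/m³ = 2919 kg/d.
Net sludge production P_X = 0.3503 × 2919 = 1022 kg VSS/d.
R_O = Q·(S₀ − S) − 1.42·P_X = 2919 − 1.42 × 1022 = 1467 kg O₂/d.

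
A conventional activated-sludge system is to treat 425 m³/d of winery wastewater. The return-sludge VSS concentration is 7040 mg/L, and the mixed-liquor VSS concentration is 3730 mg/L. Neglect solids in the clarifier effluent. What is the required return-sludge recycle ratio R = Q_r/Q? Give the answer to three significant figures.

R ≈ 1.13

Solids balance on the clarifier gives (1+R)X = R·X_r, so R = X/(X_r − X) = 3730 / (7040 − 3730) = 1.127.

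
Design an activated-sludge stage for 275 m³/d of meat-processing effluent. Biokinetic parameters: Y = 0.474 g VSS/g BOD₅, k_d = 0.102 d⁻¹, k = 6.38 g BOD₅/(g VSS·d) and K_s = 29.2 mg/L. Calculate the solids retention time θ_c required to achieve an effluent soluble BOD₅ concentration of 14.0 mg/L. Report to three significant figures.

θ_c ≈ 1.14 d

Specific growth rate at S = 14.0 mg/L: μ = YkS/(K_s+S) = 0.474·6.38·14.0/(29.2+14.0) = 0.9800 d⁻¹.
1/θ_c = 0.9800 − 0.102 = 0.8780 d⁻¹, so θ_c = 1.139 d.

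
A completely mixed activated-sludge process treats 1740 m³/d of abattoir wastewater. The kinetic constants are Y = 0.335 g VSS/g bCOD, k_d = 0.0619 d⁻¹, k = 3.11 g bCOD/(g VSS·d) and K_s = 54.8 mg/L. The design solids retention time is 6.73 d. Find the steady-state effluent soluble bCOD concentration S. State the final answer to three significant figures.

S ≈ 13.9 mg/L

From the Monod/SRT balance for a CMAS, S = K_s·(1+k_d θ_c)/[θ_c·(Y k − k_d) − 1] = 54.8 × (1 + 0.0619 × 6.73) / [6.73 × (0.335 × 3.11 − 0.0619) − 1] = 77.63 / 5.595 = 13.87 mg/L.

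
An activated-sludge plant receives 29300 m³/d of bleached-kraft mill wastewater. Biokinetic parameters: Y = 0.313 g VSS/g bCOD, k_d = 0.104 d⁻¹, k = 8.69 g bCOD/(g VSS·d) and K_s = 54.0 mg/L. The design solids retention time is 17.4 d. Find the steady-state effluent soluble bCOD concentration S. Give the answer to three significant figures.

From the Monod/SRT balance for a CMAS, S = K_s·(1+k_d θ_c)/[θ_c·(Y k − k_d) − 1] = 54.0 × (1 + 0.104 × 17.4) / [17.4 × (0.313 × 8.69 − 0.104) − 1] = 151.7 / 44.52 = 3.408 mg/L.

S ≈ 3.41 mg/L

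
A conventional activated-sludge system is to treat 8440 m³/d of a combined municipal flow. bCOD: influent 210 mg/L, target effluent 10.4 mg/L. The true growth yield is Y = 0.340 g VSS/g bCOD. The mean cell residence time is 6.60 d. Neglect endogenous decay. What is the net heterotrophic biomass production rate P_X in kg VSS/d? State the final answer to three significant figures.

With endogenous decay neglected, the observed yield equals the true yield: Y_obs = Y = 0.340 g VSS/g bCOD.
Substrate removed = Q·(S₀ − S) = 8440 m³/d × (210 − 10.4) g/m³ = 1.68×10^6 g/d = 1685 kg/d.
Net biomass production P_X = Y_obs × Q·(S₀ − S) = 0.3400 × 1685 = 572.8 kg VSS/d.

P_X ≈ 573 kg VSS/d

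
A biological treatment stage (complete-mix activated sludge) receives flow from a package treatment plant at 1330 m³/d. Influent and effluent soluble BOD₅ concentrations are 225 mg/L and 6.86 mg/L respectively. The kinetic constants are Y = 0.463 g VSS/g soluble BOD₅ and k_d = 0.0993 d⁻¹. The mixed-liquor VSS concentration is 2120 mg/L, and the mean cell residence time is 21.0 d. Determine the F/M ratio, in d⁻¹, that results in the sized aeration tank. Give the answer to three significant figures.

From the SRT design equation V = Y Q (S₀−S) θ_c / [X (1 + k_d θ_c)] = 0.463 × 1330 × (225 − 6.86) × 21.0 / [2120 × (1 + 0.0993 × 21.0)] = 2.82×10^6 / 6541 = 431.3 m³.
F/M = Q·S₀ / (V·X) = 1330 × 225 / (431.3 × 2120) = 0.3273 g soluble BOD₅·(g VSS·d)⁻¹.

F/M ≈ 0.327 d⁻¹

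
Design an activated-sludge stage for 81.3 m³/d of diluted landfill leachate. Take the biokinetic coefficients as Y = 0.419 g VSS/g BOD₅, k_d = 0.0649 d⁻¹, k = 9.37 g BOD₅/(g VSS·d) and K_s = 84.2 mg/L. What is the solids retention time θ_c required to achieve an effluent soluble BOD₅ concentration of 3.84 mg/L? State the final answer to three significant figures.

θ_c ≈ 9.40 d

At the target effluent, Y k S/(K_s+S) = 0.419×9.37×3.84/88.04 = 0.1712 d⁻¹.
Then 1/θ_c = μ − k_d = 0.1712 − 0.0649 = 0.1063 d⁻¹, giving θ_c = 9.404 d.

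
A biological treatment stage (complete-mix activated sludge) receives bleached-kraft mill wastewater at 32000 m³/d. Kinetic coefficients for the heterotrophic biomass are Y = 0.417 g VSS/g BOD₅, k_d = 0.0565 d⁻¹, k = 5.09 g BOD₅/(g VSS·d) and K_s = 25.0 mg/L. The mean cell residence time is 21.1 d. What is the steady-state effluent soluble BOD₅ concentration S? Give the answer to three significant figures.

S ≈ 1.29 mg/L

For a completely mixed reactor with recycle the Lawrence–McCarty relation gives S = K_s·(1 + k_d·θ_c) / [θ_c·(Y·k − k_d) − 1] = 25.0 × (1 + 0.0565 × 21.1) / [21.1 × (0.417 × 5.09 − 0.0565) − 1] = 54.80 / 42.59 = 1.287 mg/L.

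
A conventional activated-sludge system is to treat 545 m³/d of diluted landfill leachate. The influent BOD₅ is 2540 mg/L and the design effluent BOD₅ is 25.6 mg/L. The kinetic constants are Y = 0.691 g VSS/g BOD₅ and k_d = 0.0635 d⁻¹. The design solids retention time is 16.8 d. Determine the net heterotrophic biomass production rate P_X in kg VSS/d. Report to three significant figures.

P_X ≈ 458 kg VSS/d

The observed yield is Y_obs = Y/(1 + k_d·θ_c) = 0.691 / (1 + 0.0635 × 16.8) = 0.691 / 2.067 = 0.3343 g VSS per g BOD₅ removed.
ΔS = 2540 − 25.6 = 2514 mg/L, so the substrate removal rate is 545 × 2514/1000 = 1370 kg BOD₅/d.
So the net sludge growth is P_X = 0.3343 × 1370 = 458.2 kg VSS/d.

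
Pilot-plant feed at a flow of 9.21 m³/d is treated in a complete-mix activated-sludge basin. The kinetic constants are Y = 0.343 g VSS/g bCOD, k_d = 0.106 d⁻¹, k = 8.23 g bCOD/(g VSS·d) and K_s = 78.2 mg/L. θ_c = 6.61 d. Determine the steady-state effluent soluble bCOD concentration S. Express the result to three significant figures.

For a completely mixed reactor with recycle the Lawrence–McCarty relation gives S = K_s·(1 + k_d·θ_c) / [θ_c·(Y·k − k_d) − 1] = 78.2 × (1 + 0.106 × 6.61) / [6.61 × (0.343 × 8.23 − 0.106) − 1] = 133.0 / 16.96 = 7.842 mg/L.

S ≈ 7.84 mg/L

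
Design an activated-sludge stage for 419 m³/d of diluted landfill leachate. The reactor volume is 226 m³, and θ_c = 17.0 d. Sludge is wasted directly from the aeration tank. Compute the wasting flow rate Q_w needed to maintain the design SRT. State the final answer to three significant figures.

Q_w ≈ 13.3 m³/d

For wasting at MLVSS concentration, Q_w = V/θ_c = 226.0/17.0 = 13.29 m³/d.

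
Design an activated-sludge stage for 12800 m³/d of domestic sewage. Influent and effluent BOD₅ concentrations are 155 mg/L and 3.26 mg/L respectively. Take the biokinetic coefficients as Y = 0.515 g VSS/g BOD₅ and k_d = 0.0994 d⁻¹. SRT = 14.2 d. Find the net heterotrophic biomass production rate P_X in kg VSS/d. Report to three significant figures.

P_X ≈ 415 kg VSS/d

Y_obs = Y / (1 + k_d θ_c) = 0.515 / (1 + 0.0994 × 14.2) = 0.515 / 2.411 = 0.2136.
Q·(S₀ − S) = 12800 × (155 − 3.26) × 10⁻³ = 1942 kg/d removed.
Net biomass production P_X = Y_obs × Q·(S₀ − S) = 0.2136 × 1942 = 414.8 kg VSS/d.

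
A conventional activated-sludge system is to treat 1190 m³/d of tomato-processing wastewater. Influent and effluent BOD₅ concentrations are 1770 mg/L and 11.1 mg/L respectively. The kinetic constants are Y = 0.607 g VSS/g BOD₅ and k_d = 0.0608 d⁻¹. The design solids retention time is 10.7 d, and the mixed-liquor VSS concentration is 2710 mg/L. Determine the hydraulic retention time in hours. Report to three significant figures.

τ ≈ 61.3 h

Rearranging the biomass balance for a CMAS with decay, V = Y·Q·ΔS·θ_c / [X·(1+k_d θ_c)] = 0.607 × 1190 × (1770 − 11.1) × 10.7 / [2710 × (1 + 0.0608 × 10.7)] = 1.36×10^7 / 4473 = 3039 m³.
HRT = V/Q = 3039 m³ / 1190 m³·d⁻¹ = 2.554 d × 24 = 61.29 h.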